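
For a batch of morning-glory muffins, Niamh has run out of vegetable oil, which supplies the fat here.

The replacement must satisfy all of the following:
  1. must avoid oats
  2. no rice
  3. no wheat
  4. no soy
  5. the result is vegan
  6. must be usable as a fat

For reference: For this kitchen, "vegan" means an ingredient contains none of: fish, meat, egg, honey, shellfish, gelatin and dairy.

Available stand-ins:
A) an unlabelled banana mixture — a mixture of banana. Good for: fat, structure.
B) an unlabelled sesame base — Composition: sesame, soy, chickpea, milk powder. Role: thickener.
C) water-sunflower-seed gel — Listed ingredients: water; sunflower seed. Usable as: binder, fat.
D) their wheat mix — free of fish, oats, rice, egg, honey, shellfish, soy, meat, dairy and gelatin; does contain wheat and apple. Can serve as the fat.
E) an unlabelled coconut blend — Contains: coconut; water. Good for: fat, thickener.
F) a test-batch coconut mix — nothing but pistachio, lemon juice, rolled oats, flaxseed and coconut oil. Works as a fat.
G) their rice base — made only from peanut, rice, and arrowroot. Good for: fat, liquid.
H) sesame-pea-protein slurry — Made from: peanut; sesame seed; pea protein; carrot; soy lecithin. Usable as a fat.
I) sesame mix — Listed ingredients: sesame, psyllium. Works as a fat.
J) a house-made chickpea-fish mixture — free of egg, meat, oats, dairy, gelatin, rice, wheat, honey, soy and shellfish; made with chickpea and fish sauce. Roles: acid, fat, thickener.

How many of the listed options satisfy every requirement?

4

A: only banana; none excluded — keep
B: not usable as a fat; has milk powder, so not vegan (and 1 more) — no
C: all constraints satisfied — keep
D: has wheat, so not wheat-free — no
E: all constraints satisfied — valid
F: has rolled oats, so not oat-free — out
G: has rice, so not rice-free — no
H: has soy lecithin, so not soy-free — reject
I: only sesame and psyllium; none excluded — keep
J: has fish sauce, so not vegan — reject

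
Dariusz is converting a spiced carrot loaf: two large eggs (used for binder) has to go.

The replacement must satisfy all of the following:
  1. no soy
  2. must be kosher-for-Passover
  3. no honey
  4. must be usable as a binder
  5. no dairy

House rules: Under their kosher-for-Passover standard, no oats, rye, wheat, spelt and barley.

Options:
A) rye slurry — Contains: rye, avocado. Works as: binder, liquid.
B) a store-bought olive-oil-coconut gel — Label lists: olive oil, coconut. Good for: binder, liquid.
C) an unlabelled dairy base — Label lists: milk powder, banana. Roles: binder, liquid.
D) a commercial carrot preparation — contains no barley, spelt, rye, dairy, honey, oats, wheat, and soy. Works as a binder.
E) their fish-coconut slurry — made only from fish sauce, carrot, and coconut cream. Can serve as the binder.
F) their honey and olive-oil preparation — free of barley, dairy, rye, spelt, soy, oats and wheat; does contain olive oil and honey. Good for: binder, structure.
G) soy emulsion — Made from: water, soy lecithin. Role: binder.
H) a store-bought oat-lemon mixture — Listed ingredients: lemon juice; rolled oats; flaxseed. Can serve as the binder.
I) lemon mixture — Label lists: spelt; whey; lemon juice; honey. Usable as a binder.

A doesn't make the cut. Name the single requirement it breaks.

kosher-for-Passover

usable as a binder: satisfied
kosher-for-Passover: has rye — fails
dairy-free: satisfied
honey-free: satisfied
soy-free: satisfied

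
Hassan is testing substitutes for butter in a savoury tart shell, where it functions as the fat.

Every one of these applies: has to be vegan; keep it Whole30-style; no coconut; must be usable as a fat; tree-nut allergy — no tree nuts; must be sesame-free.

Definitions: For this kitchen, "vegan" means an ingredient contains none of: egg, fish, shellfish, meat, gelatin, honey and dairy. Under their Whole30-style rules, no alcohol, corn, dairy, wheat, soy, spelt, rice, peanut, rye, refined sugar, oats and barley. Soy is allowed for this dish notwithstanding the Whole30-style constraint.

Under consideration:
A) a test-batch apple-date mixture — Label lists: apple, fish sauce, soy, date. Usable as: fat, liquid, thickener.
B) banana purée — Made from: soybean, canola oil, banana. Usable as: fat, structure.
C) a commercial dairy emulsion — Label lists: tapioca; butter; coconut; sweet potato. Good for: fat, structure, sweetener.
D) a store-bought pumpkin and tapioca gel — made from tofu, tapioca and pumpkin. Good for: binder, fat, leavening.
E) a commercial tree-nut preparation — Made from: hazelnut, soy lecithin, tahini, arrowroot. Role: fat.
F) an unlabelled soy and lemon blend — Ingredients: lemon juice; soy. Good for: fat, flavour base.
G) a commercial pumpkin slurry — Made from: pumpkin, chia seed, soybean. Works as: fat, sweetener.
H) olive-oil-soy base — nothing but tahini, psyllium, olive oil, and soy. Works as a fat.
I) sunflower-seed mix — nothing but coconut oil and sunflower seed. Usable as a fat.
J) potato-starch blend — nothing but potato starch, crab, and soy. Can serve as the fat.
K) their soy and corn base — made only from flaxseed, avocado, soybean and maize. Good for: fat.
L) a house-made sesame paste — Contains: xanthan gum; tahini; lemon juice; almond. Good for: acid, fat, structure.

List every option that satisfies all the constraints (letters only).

B, D, F, G

A: has fish sauce, so not vegan — reject
B: soy is permitted under the Whole30-style carve-out; nothing else excluded — keep
C: has butter, so not vegan; has butter, so not Whole30-style (and 1 more) — no
D: soy is permitted under the Whole30-style carve-out; nothing else excluded — keep
E: has hazelnut, so not tree-nut-free; has tahini, so not sesame-free — out
F: soy is permitted under the Whole30-style carve-out; nothing else excluded — keep
G: soy is permitted under the Whole30-style carve-out; nothing else excluded — keep
H: has tahini, so not sesame-free — out
I: has coconut oil, so not coconut-free — out
J: has crab, so not vegan — no
K: has maize, so not Whole30-style — reject
L: has almond, so not tree-nut-free; has tahini, so not sesame-free — out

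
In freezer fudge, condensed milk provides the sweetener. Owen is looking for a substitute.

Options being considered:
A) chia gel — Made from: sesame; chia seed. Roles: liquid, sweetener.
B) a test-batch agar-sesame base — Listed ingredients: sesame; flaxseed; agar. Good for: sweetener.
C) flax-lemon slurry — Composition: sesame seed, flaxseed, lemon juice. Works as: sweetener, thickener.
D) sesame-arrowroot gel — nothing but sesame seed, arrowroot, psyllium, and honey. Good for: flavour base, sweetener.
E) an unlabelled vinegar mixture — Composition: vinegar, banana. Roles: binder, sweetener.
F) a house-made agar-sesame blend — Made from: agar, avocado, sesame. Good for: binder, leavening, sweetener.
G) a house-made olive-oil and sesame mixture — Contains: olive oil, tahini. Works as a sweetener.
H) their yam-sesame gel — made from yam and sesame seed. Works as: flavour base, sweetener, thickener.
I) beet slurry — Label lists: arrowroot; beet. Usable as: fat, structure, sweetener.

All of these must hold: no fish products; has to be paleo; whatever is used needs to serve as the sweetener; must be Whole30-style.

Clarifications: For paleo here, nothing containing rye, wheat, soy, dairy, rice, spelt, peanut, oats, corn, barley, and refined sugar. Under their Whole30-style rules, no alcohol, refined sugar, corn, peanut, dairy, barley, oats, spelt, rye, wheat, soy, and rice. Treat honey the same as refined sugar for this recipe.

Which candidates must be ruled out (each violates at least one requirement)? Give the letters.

A: works as a sweetener, Whole30-style, paleo — OK
B: nothing on the exclusion list — valid
C: no fish, Whole30-style — valid
D: has honey, so not paleo; has honey, so not Whole30-style — reject
E: paleo, Whole30-style — valid
F: works as a sweetener, no fish, paleo — keep
G: Whole30-style, paleo — valid
H: all constraints satisfied — keep
I: nothing on the exclusion list — keep

D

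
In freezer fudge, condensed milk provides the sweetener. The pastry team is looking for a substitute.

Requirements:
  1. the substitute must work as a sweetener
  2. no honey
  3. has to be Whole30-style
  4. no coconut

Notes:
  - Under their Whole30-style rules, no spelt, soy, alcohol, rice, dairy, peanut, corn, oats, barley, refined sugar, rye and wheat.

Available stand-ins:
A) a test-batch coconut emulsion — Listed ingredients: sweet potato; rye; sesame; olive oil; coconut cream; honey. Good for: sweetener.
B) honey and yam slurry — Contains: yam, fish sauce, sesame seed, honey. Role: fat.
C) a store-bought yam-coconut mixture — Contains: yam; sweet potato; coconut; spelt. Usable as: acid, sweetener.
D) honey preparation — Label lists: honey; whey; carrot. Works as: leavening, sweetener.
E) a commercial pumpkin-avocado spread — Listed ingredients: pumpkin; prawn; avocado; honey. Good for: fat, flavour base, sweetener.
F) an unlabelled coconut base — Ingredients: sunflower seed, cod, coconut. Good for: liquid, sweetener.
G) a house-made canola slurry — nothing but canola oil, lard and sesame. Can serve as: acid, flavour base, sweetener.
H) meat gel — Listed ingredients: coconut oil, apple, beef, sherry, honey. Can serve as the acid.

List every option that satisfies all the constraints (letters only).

A: has rye, so not Whole30-style; has honey, so not honey-free (and 1 more) — reject
B: not usable as a sweetener; has honey, so not honey-free — out
C: has spelt, so not Whole30-style; has coconut, so not coconut-free — reject
D: has whey, so not Whole30-style; has honey, so not honey-free — no
E: has honey, so not honey-free — out
F: has coconut, so not coconut-free — reject
G: all constraints satisfied — keep
H: not usable as a sweetener; has sherry, so not Whole30-style (and 2 more) — no

G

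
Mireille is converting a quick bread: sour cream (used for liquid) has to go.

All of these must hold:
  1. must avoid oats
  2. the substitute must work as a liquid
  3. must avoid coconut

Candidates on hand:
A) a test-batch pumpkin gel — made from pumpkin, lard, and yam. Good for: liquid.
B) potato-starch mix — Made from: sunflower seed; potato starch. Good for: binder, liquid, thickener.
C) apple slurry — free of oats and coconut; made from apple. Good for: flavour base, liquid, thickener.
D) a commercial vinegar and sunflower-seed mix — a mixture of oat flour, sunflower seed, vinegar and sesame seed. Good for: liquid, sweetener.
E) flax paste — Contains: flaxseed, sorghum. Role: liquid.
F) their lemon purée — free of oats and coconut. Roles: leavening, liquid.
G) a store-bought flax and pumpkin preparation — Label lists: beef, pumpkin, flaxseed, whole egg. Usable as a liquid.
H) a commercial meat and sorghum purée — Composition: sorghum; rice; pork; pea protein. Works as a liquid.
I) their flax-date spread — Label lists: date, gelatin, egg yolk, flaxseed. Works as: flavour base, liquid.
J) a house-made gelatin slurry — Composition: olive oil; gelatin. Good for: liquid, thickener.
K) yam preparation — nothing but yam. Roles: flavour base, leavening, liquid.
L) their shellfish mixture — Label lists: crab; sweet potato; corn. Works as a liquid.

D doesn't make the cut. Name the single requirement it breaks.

usable as a liquid: satisfied
oat-free: has oat flour — fails
coconut-free: satisfied

oat-free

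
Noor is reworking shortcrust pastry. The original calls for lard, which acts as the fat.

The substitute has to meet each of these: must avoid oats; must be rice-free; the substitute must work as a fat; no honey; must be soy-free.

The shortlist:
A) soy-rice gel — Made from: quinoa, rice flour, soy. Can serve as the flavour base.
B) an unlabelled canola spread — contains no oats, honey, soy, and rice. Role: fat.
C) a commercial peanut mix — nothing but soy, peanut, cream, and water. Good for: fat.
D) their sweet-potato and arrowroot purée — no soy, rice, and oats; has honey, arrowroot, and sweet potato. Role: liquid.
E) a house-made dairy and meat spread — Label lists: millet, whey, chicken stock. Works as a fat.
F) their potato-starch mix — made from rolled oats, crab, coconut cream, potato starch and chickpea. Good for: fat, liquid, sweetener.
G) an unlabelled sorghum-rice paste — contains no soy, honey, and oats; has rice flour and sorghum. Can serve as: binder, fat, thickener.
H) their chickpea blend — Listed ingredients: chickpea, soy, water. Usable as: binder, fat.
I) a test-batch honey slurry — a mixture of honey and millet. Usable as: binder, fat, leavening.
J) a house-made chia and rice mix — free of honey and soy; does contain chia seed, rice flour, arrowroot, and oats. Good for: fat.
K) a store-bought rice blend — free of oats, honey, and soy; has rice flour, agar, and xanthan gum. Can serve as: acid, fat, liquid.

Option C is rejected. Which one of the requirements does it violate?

soy-free

usable as a fat: satisfied
rice-free: satisfied
soy-free: has soy — fails
honey-free: satisfied
oat-free: satisfied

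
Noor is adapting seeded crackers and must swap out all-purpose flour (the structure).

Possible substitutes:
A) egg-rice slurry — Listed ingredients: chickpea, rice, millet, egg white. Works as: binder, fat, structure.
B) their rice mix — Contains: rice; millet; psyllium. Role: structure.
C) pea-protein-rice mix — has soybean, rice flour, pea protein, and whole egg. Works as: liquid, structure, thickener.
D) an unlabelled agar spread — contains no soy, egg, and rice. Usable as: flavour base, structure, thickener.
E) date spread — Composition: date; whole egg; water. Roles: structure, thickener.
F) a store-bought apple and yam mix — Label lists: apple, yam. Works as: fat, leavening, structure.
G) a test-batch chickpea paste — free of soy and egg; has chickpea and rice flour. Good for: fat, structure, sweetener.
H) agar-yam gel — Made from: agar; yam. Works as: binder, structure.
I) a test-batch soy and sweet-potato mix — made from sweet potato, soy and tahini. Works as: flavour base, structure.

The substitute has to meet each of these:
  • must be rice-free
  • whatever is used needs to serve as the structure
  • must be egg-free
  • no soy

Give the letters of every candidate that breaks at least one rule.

A, B, C, E, G, I

A: has egg white, so not egg-free; has rice, so not rice-free — no
B: has rice, so not rice-free — out
C: has whole egg, so not egg-free; has rice flour, so not rice-free (and 1 more) — reject
D: no egg, no rice — keep
E: has whole egg, so not egg-free — no
F: all constraints satisfied — OK
G: has rice flour, so not rice-free — no
H: only yam and agar; none excluded — valid
I: has soy, so not soy-free — no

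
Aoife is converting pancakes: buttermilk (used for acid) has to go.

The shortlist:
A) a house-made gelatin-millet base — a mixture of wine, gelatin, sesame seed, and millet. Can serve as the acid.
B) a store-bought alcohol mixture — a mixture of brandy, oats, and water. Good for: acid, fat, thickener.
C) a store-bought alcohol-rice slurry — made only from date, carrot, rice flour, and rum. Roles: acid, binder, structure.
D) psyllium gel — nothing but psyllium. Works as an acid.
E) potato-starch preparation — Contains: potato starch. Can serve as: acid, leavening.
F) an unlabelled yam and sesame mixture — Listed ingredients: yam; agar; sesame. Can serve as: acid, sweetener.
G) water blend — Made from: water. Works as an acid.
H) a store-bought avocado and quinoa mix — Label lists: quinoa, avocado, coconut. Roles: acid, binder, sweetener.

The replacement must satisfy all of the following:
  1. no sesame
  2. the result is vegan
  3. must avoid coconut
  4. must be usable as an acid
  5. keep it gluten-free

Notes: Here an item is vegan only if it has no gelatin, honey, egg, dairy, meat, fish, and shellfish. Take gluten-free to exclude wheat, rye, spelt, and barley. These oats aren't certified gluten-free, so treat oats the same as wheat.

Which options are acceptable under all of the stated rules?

C, D, E, G

A: has gelatin, so not vegan; has sesame seed, so not sesame-free — out
B: has oats, so not gluten-free — out
C: every rule checks out — valid
D: only psyllium; none excluded — valid
E: nothing on the exclusion list — keep
F: has sesame, so not sesame-free — no
G: works as an acid, no sesame, gluten-free — OK
H: has coconut, so not coconut-free — reject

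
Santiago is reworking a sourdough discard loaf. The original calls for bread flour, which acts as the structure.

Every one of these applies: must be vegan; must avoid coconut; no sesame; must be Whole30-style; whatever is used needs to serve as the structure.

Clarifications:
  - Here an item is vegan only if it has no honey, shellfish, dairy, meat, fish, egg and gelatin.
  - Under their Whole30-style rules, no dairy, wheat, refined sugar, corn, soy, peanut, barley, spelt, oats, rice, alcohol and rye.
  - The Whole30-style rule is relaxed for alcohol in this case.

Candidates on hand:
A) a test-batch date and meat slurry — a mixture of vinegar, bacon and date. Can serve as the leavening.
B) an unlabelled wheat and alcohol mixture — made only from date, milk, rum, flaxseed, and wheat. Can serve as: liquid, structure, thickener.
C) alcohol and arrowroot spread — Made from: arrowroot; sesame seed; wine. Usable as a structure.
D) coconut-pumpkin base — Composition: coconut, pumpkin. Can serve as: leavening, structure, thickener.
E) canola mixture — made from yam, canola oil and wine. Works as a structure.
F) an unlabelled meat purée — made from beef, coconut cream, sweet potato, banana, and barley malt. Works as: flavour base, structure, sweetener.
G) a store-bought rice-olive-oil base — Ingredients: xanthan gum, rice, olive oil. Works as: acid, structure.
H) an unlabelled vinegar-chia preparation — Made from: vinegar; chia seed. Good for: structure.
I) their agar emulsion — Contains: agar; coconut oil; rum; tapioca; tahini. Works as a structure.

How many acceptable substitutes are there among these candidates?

2

A: not usable as a structure; has bacon, so not vegan — no
B: has milk, so not vegan; has milk, so not Whole30-style — out
C: has sesame seed, so not sesame-free — reject
D: has coconut, so not coconut-free — no
E: alcohol is permitted under the Whole30-style carve-out; nothing else excluded — keep
F: has beef, so not vegan; has barley malt, so not Whole30-style (and 1 more) — reject
G: has rice, so not Whole30-style — no
H: no sesame, vegan — keep
I: has tahini, so not sesame-free; has coconut oil, so not coconut-free — out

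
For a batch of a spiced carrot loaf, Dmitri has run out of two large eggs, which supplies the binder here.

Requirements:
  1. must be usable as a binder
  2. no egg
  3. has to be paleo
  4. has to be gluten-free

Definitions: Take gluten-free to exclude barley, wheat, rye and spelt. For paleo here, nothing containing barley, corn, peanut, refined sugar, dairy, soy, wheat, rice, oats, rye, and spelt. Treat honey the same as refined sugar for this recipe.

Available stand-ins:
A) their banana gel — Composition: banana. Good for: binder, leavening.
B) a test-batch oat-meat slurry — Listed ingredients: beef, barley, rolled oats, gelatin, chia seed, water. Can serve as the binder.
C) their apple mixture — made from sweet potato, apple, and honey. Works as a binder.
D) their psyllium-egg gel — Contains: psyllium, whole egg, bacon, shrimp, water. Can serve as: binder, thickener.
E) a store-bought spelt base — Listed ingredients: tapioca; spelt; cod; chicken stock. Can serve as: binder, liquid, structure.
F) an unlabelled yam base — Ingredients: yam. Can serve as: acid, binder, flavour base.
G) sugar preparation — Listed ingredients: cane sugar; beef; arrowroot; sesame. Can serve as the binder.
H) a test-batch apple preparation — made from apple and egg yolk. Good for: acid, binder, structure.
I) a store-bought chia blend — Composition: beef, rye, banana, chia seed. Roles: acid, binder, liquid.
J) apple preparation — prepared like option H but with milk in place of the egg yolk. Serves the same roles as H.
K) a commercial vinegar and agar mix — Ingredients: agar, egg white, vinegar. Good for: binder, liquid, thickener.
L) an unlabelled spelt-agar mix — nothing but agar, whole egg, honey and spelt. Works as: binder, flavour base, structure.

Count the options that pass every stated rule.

2

A: only banana; none excluded — keep
B: has barley, so not gluten-free; has barley, so not paleo — reject
C: has honey, so not paleo — reject
D: has whole egg, so not egg-free — reject
E: has spelt, so not gluten-free; has spelt, so not paleo — reject
F: all constraints satisfied — valid
G: has cane sugar, so not paleo — reject
H: has egg yolk, so not egg-free — no
I: has rye, so not gluten-free; has rye, so not paleo — reject
J: has milk, so not paleo — no
K: has egg white, so not egg-free — reject
L: has spelt, so not gluten-free; has honey, so not paleo (and 1 more) — no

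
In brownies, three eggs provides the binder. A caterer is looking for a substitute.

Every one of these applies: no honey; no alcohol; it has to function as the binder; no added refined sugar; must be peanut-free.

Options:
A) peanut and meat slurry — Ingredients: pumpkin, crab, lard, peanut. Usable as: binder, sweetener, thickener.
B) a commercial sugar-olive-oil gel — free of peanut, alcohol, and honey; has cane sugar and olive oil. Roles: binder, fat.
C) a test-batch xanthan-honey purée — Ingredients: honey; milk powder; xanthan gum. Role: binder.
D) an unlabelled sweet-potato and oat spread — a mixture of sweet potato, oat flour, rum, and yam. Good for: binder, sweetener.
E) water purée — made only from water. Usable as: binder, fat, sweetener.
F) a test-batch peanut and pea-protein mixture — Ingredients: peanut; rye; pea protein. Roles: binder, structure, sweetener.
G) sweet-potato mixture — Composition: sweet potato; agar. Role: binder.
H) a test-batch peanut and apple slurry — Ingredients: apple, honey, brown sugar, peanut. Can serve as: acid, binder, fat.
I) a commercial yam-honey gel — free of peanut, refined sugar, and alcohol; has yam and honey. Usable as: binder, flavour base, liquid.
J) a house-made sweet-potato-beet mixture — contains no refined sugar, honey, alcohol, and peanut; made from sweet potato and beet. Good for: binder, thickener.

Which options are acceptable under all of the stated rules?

A: has peanut, so not peanut-free — out
B: has cane sugar, so not no-added-sugar — reject
C: has honey, so not honey-free — no
D: has rum, so not alcohol-free — reject
E: no honey, no refined sugar — valid
F: has peanut, so not peanut-free — reject
G: no refined sugar, no honey — OK
H: has peanut, so not peanut-free; has brown sugar, so not no-added-sugar (and 1 more) — reject
I: has honey, so not honey-free — reject
J: no honey, no alcohol — keep

E, G, J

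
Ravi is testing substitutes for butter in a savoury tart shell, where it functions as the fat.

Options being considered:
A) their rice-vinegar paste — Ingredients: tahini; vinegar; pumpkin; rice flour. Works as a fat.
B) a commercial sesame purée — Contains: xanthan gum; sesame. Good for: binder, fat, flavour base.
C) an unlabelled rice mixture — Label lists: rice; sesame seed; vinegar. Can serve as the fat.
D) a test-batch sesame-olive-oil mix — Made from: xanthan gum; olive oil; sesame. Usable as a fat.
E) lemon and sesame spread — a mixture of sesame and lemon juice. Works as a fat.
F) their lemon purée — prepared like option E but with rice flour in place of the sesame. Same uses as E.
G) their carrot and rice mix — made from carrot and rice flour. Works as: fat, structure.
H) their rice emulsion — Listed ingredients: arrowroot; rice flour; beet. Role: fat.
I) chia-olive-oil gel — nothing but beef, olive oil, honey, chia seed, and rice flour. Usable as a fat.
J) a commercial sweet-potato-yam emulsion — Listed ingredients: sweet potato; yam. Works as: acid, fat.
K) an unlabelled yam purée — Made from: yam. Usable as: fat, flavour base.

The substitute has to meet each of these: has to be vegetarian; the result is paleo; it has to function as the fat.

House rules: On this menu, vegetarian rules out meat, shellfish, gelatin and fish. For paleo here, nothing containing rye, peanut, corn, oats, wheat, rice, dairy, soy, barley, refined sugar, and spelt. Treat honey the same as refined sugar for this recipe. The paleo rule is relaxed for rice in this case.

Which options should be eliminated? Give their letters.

I

A: rice is permitted under the paleo carve-out; nothing else excluded — keep
B: paleo, vegetarian — keep
C: rice is permitted under the paleo carve-out; nothing else excluded — keep
D: all constraints satisfied — keep
E: nothing on the exclusion list — keep
F: rice is permitted under the paleo carve-out; nothing else excluded — keep
G: rice is permitted under the paleo carve-out; nothing else excluded — keep
H: rice is permitted under the paleo carve-out; nothing else excluded — OK
I: has beef, so not vegetarian; has honey, so not paleo — reject
J: every rule checks out — OK
K: only yam; none excluded — keep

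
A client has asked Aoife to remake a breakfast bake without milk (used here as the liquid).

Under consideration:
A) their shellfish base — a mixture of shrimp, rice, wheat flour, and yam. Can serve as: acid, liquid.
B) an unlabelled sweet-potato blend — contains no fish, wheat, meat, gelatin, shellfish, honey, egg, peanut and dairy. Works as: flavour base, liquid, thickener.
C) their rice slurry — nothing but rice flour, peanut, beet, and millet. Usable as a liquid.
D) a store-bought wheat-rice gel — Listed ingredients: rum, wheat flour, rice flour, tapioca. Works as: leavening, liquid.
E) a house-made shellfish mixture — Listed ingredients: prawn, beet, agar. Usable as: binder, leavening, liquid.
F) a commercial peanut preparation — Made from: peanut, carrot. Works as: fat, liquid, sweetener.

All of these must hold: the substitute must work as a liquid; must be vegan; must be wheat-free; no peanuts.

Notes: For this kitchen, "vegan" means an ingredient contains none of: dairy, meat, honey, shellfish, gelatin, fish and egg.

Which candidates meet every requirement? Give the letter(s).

A: has shrimp, so not vegan; has wheat flour, so not wheat-free — no
B: works as a liquid, no wheat, vegan — OK
C: has peanut, so not peanut-free — out
D: has wheat flour, so not wheat-free — out
E: has prawn, so not vegan — out
F: has peanut, so not peanut-free — no

B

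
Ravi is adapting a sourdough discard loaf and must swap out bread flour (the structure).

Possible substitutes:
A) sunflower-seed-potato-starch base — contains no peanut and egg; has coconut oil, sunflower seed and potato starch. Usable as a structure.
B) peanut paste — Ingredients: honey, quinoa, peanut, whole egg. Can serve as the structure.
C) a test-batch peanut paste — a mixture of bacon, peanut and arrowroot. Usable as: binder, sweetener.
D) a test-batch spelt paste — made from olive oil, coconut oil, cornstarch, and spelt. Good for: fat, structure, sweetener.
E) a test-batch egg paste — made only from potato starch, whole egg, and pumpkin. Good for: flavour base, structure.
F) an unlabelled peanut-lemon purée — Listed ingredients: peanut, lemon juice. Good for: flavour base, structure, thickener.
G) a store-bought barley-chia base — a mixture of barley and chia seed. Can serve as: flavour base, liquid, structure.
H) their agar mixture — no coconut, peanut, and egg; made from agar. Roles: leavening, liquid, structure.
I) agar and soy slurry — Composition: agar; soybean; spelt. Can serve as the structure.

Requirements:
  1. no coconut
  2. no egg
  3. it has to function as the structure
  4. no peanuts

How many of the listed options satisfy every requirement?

3

A: has coconut oil, so not coconut-free — reject
B: has whole egg, so not egg-free; has peanut, so not peanut-free — reject
C: not usable as a structure; has peanut, so not peanut-free — no
D: has coconut oil, so not coconut-free — no
E: has whole egg, so not egg-free — out
F: has peanut, so not peanut-free — no
G: no peanut, no coconut — OK
H: works as a structure, no peanut, no coconut — keep
I: only soybean, spelt and agar; none excluded — OK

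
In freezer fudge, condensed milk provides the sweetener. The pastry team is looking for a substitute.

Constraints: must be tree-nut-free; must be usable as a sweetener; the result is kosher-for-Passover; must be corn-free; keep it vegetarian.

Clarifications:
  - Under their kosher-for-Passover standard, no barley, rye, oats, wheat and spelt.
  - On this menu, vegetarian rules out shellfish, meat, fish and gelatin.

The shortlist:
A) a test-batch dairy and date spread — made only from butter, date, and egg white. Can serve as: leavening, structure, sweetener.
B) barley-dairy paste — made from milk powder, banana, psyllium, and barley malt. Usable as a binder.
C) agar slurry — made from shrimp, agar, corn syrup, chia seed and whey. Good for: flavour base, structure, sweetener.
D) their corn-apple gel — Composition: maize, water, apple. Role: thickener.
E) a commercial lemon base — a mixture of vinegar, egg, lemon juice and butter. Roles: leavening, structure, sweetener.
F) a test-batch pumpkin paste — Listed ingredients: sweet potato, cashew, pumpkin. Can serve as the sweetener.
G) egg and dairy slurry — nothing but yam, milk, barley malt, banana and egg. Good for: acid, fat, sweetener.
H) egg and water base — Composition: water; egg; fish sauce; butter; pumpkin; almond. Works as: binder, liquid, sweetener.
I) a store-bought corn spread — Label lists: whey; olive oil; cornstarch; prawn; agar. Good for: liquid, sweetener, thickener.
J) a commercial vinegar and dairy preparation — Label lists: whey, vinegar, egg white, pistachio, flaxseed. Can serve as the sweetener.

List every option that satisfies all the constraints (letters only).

A: only butter, egg white and date; none excluded — OK
B: not usable as a sweetener; has barley malt, so not kosher-for-Passover — no
C: has shrimp, so not vegetarian; has corn syrup, so not corn-free — out
D: not usable as a sweetener; has maize, so not corn-free — out
E: butter and egg etc. — none of it excluded — valid
F: has cashew, so not tree-nut-free — no
G: has barley malt, so not kosher-for-Passover — reject
H: has fish sauce, so not vegetarian; has almond, so not tree-nut-free — reject
I: has prawn, so not vegetarian; has cornstarch, so not corn-free — out
J: has pistachio, so not tree-nut-free — out

A, E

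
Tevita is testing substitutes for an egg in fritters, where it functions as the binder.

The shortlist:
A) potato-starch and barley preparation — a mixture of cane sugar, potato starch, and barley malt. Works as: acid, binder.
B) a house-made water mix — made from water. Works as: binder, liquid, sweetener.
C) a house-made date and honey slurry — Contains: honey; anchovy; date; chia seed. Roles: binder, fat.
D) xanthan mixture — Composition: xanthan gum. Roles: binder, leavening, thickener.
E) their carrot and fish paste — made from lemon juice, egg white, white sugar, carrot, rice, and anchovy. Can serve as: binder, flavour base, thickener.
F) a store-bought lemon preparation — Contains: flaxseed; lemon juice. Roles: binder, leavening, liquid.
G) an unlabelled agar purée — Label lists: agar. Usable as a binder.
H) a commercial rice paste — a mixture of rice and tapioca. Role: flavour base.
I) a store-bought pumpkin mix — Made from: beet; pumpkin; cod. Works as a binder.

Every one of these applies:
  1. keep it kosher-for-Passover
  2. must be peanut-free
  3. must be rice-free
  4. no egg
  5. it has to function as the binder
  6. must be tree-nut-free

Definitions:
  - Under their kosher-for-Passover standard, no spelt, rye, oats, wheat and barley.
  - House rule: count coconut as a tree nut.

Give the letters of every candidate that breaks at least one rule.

A: has barley malt, so not kosher-for-Passover — out
B: works as a binder, kosher-for-Passover, no peanut — OK
C: all constraints satisfied — valid
D: works as a binder, kosher-for-Passover, no egg — keep
E: has egg white, so not egg-free; has rice, so not rice-free — reject
F: only flaxseed and lemon juice; none excluded — keep
G: only agar; none excluded — OK
H: not usable as a binder; has rice, so not rice-free — reject
I: only cod, pumpkin and beet; none excluded — OK

A, E, H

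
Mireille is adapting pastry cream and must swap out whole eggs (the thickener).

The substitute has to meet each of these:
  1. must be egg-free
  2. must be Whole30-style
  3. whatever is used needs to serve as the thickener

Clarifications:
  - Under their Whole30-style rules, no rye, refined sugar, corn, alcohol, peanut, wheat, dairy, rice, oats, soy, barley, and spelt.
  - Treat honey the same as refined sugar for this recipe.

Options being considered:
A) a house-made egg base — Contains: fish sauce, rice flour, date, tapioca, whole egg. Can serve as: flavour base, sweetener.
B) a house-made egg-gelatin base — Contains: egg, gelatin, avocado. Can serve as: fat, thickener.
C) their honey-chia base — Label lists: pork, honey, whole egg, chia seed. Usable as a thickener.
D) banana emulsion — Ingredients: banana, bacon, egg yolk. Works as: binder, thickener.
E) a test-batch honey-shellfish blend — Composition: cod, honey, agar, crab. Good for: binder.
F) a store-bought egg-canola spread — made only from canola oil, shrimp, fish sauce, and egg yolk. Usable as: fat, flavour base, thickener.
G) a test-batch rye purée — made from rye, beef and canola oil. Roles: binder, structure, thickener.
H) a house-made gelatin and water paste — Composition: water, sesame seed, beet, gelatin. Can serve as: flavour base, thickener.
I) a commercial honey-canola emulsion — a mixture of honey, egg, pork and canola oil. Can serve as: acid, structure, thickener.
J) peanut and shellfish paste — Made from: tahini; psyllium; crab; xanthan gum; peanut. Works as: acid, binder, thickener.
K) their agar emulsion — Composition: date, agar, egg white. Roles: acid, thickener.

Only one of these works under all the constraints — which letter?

A: not usable as a thickener; has rice flour, so not Whole30-style (and 1 more) — reject
B: has egg, so not egg-free — no
C: has honey, so not Whole30-style; has whole egg, so not egg-free — reject
D: has egg yolk, so not egg-free — reject
E: not usable as a thickener; has honey, so not Whole30-style — reject
F: has egg yolk, so not egg-free — out
G: has rye, so not Whole30-style — no
H: no egg, Whole30-style — OK
I: has honey, so not Whole30-style; has egg, so not egg-free — out
J: has peanut, so not Whole30-style — out
K: has egg white, so not egg-free — out

H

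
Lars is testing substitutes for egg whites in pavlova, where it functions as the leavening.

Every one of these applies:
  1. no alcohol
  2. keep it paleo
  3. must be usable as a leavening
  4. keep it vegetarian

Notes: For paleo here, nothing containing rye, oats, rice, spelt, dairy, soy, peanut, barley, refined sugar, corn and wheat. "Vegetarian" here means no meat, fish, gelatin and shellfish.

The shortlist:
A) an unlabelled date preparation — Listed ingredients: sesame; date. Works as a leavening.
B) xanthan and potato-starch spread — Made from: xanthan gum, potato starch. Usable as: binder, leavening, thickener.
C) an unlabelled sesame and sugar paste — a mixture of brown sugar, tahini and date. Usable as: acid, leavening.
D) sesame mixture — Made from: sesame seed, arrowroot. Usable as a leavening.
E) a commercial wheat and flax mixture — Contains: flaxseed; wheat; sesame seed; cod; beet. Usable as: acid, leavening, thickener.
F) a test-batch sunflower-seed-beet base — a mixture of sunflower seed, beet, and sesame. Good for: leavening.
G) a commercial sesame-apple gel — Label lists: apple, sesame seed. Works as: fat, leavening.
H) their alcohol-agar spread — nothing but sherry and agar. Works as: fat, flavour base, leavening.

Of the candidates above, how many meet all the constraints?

5

A: only sesame and date; none excluded — keep
B: every rule checks out — OK
C: has brown sugar, so not paleo — no
D: every rule checks out — keep
E: has wheat, so not paleo; has cod, so not vegetarian — reject
F: every rule checks out — OK
G: only sesame seed and apple; none excluded — valid
H: has sherry, so not alcohol-free — reject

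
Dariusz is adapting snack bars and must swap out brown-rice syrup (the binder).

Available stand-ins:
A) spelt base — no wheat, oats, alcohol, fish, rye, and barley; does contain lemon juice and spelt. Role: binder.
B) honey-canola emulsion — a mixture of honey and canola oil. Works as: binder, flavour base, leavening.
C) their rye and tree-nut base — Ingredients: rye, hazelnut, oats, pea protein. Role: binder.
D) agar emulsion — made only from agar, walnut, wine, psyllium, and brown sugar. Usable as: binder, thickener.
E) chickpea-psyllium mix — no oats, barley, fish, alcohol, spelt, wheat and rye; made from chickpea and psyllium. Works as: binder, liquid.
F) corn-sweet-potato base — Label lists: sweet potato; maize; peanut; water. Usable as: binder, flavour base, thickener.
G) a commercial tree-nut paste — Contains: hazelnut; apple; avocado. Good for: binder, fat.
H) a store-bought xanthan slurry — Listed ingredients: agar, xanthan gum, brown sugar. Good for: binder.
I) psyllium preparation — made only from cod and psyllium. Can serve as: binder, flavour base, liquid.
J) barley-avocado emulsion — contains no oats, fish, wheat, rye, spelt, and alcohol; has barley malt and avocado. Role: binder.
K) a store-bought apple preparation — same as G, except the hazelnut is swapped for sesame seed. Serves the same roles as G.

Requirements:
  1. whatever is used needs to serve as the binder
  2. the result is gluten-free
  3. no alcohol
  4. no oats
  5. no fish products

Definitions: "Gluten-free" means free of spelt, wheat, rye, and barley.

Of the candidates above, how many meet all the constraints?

6

A: has spelt, so not gluten-free — no
B: all constraints satisfied — valid
C: has rye, so not gluten-free; has oats, so not oat-free — reject
D: has wine, so not alcohol-free — no
E: works as a binder, no oats, gluten-free — keep
F: nothing on the exclusion list — OK
G: nothing on the exclusion list — OK
H: only brown sugar, xanthan gum, and agar; none excluded — keep
I: has cod, so not fish-free — no
J: has barley malt, so not gluten-free — reject
K: only sesame seed, apple, and avocado; none excluded — valid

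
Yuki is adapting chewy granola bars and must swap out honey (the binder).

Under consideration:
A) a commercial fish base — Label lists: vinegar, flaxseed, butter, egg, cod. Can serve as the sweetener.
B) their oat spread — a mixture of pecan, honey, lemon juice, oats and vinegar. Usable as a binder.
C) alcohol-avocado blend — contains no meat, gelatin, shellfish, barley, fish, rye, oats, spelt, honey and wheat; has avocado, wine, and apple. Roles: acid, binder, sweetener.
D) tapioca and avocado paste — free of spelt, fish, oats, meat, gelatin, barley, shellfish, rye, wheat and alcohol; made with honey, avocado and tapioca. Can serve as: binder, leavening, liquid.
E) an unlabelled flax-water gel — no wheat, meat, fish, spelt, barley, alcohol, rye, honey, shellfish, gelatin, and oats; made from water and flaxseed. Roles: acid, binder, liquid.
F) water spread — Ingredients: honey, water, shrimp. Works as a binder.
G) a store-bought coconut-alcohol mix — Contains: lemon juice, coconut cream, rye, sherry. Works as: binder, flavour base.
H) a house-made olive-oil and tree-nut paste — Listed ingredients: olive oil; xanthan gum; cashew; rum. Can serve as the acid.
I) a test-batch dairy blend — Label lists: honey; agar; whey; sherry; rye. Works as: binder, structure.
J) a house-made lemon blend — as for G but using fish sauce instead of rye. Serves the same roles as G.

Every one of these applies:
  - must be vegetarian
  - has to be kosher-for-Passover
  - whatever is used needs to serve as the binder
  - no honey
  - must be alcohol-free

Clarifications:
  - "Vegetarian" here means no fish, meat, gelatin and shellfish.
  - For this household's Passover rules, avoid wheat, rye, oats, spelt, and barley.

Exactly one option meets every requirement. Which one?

A: not usable as a binder; has cod, so not vegetarian — out
B: has oats, so not kosher-for-Passover; has honey, so not honey-free — no
C: has wine, so not alcohol-free — no
D: has honey, so not honey-free — no
E: no honey, kosher-for-Passover — keep
F: has shrimp, so not vegetarian; has honey, so not honey-free — reject
G: has rye, so not kosher-for-Passover; has sherry, so not alcohol-free — out
H: not usable as a binder; has rum, so not alcohol-free — no
I: has rye, so not kosher-for-Passover; has sherry, so not alcohol-free (and 1 more) — out
J: has fish sauce, so not vegetarian; has sherry, so not alcohol-free — reject

E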